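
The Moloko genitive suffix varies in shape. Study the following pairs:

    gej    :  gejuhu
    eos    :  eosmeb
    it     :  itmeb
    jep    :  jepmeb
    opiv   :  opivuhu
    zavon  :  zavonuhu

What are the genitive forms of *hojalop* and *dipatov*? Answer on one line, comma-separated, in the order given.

hojalopmeb, dipatovuhu

The pattern is voicing of the final consonant: -meb when the stem ends in a voiceless consonant (*eos*, *it*, *jep*); -uhu when the stem ends in a voiced consonant (*gej*, *opiv*, *zavon*).
*hojalop* — final consonant /p/ (voiceless) → -meb → *hojalopmeb*.
Since the final consonant of *dipatov* is /v/ (voiced), it takes -uhu, giving *dipatovuhu*.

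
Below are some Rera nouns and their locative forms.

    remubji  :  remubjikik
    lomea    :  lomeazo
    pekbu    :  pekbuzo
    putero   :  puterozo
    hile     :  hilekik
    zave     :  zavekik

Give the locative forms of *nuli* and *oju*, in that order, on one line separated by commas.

nulikik, ojuzo

The suffix is conditioned by the last vowel: -kik when the last vowel of the stem is a front vowel (*remubji*, *hile*, *zave*); -zo when the last vowel of the stem is a back vowel (*lomea*, *pekbu*, *putero*).
*nuli*: last vowel = /i/, a front vowel → -kik → *nulikik*.
Since the last vowel of *oju* is /u/ (a back vowel), it takes -zo, giving *ojuzo*.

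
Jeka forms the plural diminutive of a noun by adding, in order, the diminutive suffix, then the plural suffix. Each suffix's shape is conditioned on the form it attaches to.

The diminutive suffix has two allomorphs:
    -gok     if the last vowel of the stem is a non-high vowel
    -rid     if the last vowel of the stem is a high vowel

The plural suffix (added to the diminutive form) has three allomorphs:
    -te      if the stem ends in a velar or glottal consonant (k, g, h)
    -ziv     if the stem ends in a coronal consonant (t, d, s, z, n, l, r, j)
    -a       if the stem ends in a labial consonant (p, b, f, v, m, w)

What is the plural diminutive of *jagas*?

jagasgokte

*jagas* — last vowel /a/ (a non-high vowel) → -gok → *jagasgok*.
The diminutive form *jagasgok* — final consonant /k/ (velar/glottal) → -te → *jagasgokte*.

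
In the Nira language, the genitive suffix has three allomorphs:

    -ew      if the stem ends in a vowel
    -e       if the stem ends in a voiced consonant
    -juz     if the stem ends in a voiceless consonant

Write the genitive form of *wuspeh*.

wuspehjuz

*wuspeh*: final sound = /h/, a voiceless consonant → -juz → *wuspehjuz*.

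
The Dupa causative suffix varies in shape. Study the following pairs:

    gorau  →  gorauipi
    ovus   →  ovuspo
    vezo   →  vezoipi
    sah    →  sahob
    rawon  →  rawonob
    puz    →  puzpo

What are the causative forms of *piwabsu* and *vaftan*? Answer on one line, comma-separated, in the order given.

piwabsuipi, vaftanob

Looking at the final sound of each stem: -po when the stem ends in a sibilant (*ovus*, *puz*); -ob when the stem ends in a non-sibilant consonant (*sah*, *rawon*); -ipi when the stem ends in a vowel (*gorau*, *vezo*).
*piwabsu* — final sound /u/ (a vowel) → -ipi → *piwabsuipi*.
*vaftan*: final sound = /n/, a non-sibilant consonant → -ob → *vaftanob*.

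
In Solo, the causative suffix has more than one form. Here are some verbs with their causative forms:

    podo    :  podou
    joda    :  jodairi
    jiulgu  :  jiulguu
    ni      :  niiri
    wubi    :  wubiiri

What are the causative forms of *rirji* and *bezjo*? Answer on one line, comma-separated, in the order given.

Looking at the last vowel of each stem: -u when the last vowel of the stem is a rounded vowel (*podo*, *jiulgu*); -iri when the last vowel of the stem is an unrounded vowel (*joda*, *ni*, *wubi*).
*rirji*: last vowel = /i/, an unrounded vowel → -iri → *rirjiiri*.
Since the last vowel of *bezjo* is /o/ (a rounded vowel), it takes -u, giving *bezjou*.

rirjiiri, bezjou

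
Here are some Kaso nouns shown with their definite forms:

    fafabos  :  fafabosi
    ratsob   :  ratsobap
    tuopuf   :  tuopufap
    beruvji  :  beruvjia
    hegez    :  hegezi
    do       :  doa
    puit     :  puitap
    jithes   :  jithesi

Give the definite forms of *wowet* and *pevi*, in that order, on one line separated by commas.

wowetap, pevia

The alternation tracks the final sound of the stem — -i when the stem ends in a sibilant (*fafabos*, *hegez*, *jithes*); -ap when the stem ends in a non-sibilant consonant (*ratsob*, *tuopuf*, *puit*); -a when the stem ends in a vowel (*beruvji*, *do*).
Since the final sound of *wowet* is /t/ (a non-sibilant consonant), it takes -ap, giving *wowetap*.
*pevi* — final sound /i/ (a vowel) → -a → *pevia*.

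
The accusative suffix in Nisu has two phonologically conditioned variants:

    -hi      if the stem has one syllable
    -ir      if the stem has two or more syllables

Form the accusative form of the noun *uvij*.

uvijir

*uvij* has 2 syllables, so the suffix is -ir, giving *uvijir*.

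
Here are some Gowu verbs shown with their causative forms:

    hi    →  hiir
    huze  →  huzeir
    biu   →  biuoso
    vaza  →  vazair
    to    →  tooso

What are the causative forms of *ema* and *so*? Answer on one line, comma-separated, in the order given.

emair, sooso

Looking at the last vowel of each stem: -oso when the last vowel of the stem is a rounded vowel (*biu*, *to*); -ir when the last vowel of the stem is an unrounded vowel (*hi*, *huze*, *vaza*).
*ema*: last vowel = /a/, an unrounded vowel → -ir → *emair*.
Since the last vowel of *so* is /o/ (a rounded vowel), it takes -oso, giving *sooso*.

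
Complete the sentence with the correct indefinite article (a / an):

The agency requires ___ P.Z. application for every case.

The indefinite article is chosen by the initial *sound* of the following word, not its spelling.
The initialism *P.Z.* is read letter by letter; the first letter, P, is pronounced /piː/, which begins with a consonant sound.
So the article is *a*: The agency requires a P.Z. application for every case.

a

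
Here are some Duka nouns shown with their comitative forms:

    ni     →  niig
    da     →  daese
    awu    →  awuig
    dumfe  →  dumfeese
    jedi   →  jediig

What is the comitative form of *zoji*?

zojiig

The alternation tracks the last vowel of the stem — -ig when the last vowel of the stem is a high vowel (*ni*, *awu*, *jedi*); -ese when the last vowel of the stem is a non-high vowel (*da*, *dumfe*).
Since the last vowel of *zoji* is /i/ (a high vowel), it takes -ig, giving *zojiig*.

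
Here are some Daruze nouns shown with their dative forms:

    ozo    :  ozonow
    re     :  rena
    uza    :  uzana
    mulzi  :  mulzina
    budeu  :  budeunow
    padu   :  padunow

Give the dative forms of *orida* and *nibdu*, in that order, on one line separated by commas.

oridana, nibdunow

The alternation tracks the last vowel of the stem — -now when the last vowel of the stem is a rounded vowel (*ozo*, *budeu*, *padu*); -na when the last vowel of the stem is an unrounded vowel (*re*, *uza*, *mulzi*).
*orida* — last vowel /a/ (an unrounded vowel) → -na → *oridana*.
*nibdu* — last vowel /u/ (a rounded vowel) → -now → *nibdunow*.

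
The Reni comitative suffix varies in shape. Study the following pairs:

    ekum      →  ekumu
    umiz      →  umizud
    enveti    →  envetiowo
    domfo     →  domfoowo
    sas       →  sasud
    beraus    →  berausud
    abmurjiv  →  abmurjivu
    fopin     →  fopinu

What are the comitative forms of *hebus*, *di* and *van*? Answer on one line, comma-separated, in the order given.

The suffix is conditioned by the final sound: -ud when the stem ends in a sibilant (*umiz*, *sas*, *beraus*); -u when the stem ends in a non-sibilant consonant (*ekum*, *abmurjiv*, *fopin*); -owo when the stem ends in a vowel (*enveti*, *domfo*).
The final sound of *hebus* is /s/, which is a sibilant, so the suffix is -ud, giving *hebusud*.
*di* — final sound /i/ (a vowel) → -owo → *diowo*.
*van* — final sound /n/ (a non-sibilant consonant) → -u → *vanu*.

hebusud, diowo, vanu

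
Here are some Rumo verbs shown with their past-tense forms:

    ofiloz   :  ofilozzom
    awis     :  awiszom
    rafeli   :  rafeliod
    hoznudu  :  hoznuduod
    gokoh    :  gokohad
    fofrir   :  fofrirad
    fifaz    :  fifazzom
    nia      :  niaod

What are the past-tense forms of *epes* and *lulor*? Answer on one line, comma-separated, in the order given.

Looking at the final sound of each stem: -zom when the stem ends in a sibilant (*ofiloz*, *awis*, *fifaz*); -ad when the stem ends in a non-sibilant consonant (*gokoh*, *fofrir*); -od when the stem ends in a vowel (*rafeli*, *hoznudu*, *nia*).
*epes* — final sound /s/ (a sibilant) → -zom → *epeszom*.
*lulor* — final sound /r/ (a non-sibilant consonant) → -ad → *lulorad*.

epeszom, lulorad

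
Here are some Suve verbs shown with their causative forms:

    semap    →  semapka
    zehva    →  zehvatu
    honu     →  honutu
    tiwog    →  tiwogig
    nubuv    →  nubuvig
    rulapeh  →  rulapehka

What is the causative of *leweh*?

The alternation tracks the final sound of the stem — -ka when the stem ends in a voiceless consonant (*semap*, *rulapeh*); -ig when the stem ends in a voiced consonant (*tiwog*, *nubuv*); -tu when the stem ends in a vowel (*zehva*, *honu*).
*leweh*: final sound = /h/, a voiceless consonant → -ka → *lewehka*.

lewehka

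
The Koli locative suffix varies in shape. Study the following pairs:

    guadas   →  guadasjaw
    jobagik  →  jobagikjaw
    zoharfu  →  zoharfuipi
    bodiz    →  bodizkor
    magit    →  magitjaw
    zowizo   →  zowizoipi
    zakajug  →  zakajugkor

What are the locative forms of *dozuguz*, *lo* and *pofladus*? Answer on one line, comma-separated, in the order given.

Looking at the final sound of each stem: -jaw when the stem ends in a voiceless consonant (*guadas*, *jobagik*, *magit*); -kor when the stem ends in a voiced consonant (*bodiz*, *zakajug*); -ipi when the stem ends in a vowel (*zoharfu*, *zowizo*).
Since the final sound of *dozuguz* is /z/ (a voiced consonant), it takes -kor, giving *dozuguzkor*.
The final sound of *lo* is /o/, which is a vowel, so the suffix is -ipi, giving *loipi*.
Since the final sound of *pofladus* is /s/ (a voiceless consonant), it takes -jaw, giving *pofladusjaw*.

dozuguzkor, loipi, pofladusjaw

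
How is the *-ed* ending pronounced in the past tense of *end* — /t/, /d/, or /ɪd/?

/ɪd/

The stem *end* ends in /t/ or /d/.
The -ed suffix is realized as /ɪd/ after /t, d/; as /t/ after other voiceless consonants; and as /d/ after other voiced sounds.
So -ed on *end* is pronounced /ɪd/.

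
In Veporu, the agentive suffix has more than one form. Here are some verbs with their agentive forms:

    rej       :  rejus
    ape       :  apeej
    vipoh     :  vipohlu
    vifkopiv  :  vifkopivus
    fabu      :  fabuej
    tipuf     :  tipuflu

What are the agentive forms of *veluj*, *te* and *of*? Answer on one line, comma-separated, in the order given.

The suffix is conditioned by the final sound: -lu when the stem ends in a voiceless consonant (*vipoh*, *tipuf*); -us when the stem ends in a voiced consonant (*rej*, *vifkopiv*); -ej when the stem ends in a vowel (*ape*, *fabu*).
*veluj* — final sound /j/ (a voiced consonant) → -us → *velujus*.
Since the final sound of *te* is /e/ (a vowel), it takes -ej, giving *teej*.
*of*: final sound = /f/, a voiceless consonant → -lu → *oflu*.

velujus, teej, oflu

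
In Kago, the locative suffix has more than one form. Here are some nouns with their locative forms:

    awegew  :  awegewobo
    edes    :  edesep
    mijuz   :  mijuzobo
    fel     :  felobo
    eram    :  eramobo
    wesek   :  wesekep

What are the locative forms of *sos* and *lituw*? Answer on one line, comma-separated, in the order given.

The pattern is voicing of the final consonant: -ep when the stem ends in a voiceless consonant (*edes*, *wesek*); -obo when the stem ends in a voiced consonant (*awegew*, *mijuz*, *fel*, *eram*).
*sos*: final consonant = /s/, voiceless → -ep → *sosep*.
The final consonant of *lituw* is /w/, which is voiced, so the suffix is -obo, giving *lituwobo*.

sosep, lituwobo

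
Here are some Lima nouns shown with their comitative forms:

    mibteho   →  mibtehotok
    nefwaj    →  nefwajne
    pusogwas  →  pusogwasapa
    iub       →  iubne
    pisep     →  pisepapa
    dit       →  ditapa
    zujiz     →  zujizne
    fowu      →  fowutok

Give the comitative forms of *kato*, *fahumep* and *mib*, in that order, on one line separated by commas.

katotok, fahumepapa, mibne

Looking at the final sound of each stem: -apa when the stem ends in a voiceless consonant (*pusogwas*, *pisep*, *dit*); -ne when the stem ends in a voiced consonant (*nefwaj*, *iub*, *zujiz*); -tok when the stem ends in a vowel (*mibteho*, *fowu*).
*kato* — final sound /o/ (a vowel) → -tok → *katotok*.
The final sound of *fahumep* is /p/, which is a voiceless consonant, so the suffix is -apa, giving *fahumepapa*.
*mib*: final sound = /b/, a voiced consonant → -ne → *mibne*.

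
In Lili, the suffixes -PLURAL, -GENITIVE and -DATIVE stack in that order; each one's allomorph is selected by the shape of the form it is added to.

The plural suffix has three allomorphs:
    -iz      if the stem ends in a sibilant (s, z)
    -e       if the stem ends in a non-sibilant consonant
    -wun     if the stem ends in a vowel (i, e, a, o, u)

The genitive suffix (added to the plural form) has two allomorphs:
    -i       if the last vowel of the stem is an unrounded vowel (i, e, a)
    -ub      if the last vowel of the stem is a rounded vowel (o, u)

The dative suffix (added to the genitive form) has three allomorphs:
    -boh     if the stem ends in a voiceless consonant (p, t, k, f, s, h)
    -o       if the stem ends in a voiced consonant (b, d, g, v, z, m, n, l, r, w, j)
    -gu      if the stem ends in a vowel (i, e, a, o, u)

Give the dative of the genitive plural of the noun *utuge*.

utugewunubo

The final sound of *utuge* is /e/, which is a vowel, so the plural suffix is -wun, giving *utugewun*.
The plural form *utugewun* — last vowel /u/ (a rounded vowel) → -ub → *utugewunub*.
The final sound of the genitive form *utugewunub* is /b/, which is a voiced consonant, so the dative suffix is -o, giving *utugewunubo*.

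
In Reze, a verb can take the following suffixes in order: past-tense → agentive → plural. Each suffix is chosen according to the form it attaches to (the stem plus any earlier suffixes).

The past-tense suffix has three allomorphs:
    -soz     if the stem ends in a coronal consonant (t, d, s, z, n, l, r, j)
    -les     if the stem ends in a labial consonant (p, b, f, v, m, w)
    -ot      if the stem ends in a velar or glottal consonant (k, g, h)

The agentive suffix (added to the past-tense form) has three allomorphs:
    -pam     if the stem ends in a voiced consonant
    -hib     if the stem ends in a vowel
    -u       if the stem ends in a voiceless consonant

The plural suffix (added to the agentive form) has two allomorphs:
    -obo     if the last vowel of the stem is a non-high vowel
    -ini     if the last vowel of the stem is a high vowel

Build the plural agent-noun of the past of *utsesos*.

The final consonant of *utsesos* is /s/, which is coronal, so the past-tense suffix is -soz, giving *utsesossoz*.
The final sound of the past-tense form *utsesossoz* is /z/, which is a voiced consonant, so the agentive suffix is -pam, giving *utsesossozpam*.
Since the last vowel of the agentive form *utsesossozpam* is /a/ (a non-high vowel), it takes -obo, giving *utsesossozpamobo*.

utsesossozpamobo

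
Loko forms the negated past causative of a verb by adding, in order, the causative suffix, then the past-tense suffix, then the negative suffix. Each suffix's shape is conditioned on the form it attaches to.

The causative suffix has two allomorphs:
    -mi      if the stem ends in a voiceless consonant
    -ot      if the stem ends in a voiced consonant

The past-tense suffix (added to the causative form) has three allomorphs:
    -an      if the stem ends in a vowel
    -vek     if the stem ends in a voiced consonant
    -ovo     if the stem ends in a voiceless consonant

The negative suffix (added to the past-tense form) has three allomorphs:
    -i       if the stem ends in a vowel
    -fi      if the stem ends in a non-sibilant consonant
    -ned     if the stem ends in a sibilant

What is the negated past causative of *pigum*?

Since the final consonant of *pigum* is /m/ (voiced), it takes -ot, giving *pigumot*.
Since the final sound of the causative form *pigumot* is /t/ (a voiceless consonant), it takes -ovo, giving *pigumotovo*.
The past-tense form *pigumotovo*: final sound = /o/, a vowel → -i → *pigumotovoi*.

pigumotovoi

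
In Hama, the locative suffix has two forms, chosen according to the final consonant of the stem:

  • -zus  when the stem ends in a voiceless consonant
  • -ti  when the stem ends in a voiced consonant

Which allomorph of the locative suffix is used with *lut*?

The final consonant of *lut* is /t/, which is voiceless, so the suffix is -zus.

-zus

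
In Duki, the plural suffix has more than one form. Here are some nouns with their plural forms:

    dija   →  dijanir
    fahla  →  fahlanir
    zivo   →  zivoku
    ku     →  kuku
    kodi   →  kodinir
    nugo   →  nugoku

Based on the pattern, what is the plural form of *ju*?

juku

Looking at the last vowel of each stem: -ku when the last vowel of the stem is a rounded vowel (*zivo*, *ku*, *nugo*); -nir when the last vowel of the stem is an unrounded vowel (*dija*, *fahla*, *kodi*).
*ju* — last vowel /u/ (a rounded vowel) → -ku → *juku*.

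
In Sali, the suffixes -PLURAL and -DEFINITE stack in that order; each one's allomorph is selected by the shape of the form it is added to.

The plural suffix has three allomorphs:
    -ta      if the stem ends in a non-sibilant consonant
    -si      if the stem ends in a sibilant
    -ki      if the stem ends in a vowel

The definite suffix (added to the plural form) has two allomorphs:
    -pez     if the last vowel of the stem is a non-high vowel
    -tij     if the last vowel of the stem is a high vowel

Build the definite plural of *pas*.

passitij

Since the final sound of *pas* is /s/ (a sibilant), it takes -si, giving *passi*.
The plural form *passi* — last vowel /i/ (a high vowel) → -tij → *passitij*.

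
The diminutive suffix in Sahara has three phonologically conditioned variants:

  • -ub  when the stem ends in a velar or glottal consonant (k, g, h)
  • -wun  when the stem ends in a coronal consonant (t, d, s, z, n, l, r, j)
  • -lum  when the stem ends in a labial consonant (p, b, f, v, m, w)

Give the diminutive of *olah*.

olahub

*olah* — final consonant /h/ (velar/glottal) → -ub → *olahub*.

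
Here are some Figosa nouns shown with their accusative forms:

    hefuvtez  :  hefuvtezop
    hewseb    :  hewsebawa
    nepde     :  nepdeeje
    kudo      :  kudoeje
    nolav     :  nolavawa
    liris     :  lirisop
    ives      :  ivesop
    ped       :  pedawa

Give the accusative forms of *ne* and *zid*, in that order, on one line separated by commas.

The alternation tracks the final sound of the stem — -op when the stem ends in a sibilant (*hefuvtez*, *liris*, *ives*); -awa when the stem ends in a non-sibilant consonant (*hewseb*, *nolav*, *ped*); -eje when the stem ends in a vowel (*nepde*, *kudo*).
Since the final sound of *ne* is /e/ (a vowel), it takes -eje, giving *neeje*.
Since the final sound of *zid* is /d/ (a non-sibilant consonant), it takes -awa, giving *zidawa*.

neeje, zidawa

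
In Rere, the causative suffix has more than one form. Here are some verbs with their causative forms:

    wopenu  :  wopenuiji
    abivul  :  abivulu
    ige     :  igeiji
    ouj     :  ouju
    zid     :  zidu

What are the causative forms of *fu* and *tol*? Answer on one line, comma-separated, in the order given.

fuiji, tolu

The alternation tracks the final sound of the stem — -u when the stem ends in a consonant (*abivul*, *ouj*, *zid*); -iji when the stem ends in a vowel (*wopenu*, *ige*).
Since the final sound of *fu* is /u/ (a vowel), it takes -iji, giving *fuiji*.
Since the final sound of *tol* is /l/ (a consonant), it takes -u, giving *tolu*.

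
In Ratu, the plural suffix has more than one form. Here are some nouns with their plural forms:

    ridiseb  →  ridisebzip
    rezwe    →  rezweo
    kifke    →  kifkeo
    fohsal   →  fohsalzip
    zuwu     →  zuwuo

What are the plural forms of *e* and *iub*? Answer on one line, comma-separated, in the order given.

eo, iubzip

The suffix is conditioned by the final sound: -zip when the stem ends in a consonant (*ridiseb*, *fohsal*); -o when the stem ends in a vowel (*rezwe*, *kifke*, *zuwu*).
The final sound of *e* is /e/, which is a vowel, so the suffix is -o, giving *eo*.
The final sound of *iub* is /b/, which is a consonant, so the suffix is -zip, giving *iubzip*.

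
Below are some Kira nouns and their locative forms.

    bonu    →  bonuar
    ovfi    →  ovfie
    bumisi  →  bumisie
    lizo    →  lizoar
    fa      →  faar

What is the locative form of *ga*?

The pattern is front/back vowel harmony: -e when the last vowel of the stem is a front vowel (*ovfi*, *bumisi*); -ar when the last vowel of the stem is a back vowel (*bonu*, *lizo*, *fa*).
The last vowel of *ga* is /a/, which is a back vowel, so the suffix is -ar, giving *gaar*.

gaar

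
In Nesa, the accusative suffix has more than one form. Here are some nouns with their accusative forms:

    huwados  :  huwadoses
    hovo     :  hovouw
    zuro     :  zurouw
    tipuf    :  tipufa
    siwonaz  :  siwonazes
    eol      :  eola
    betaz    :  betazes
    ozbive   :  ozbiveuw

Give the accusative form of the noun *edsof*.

Looking at the final sound of each stem: -es when the stem ends in a sibilant (*huwados*, *siwonaz*, *betaz*); -a when the stem ends in a non-sibilant consonant (*tipuf*, *eol*); -uw when the stem ends in a vowel (*hovo*, *zuro*, *ozbive*).
The final sound of *edsof* is /f/, which is a non-sibilant consonant, so the suffix is -a, giving *edsofa*.

edsofa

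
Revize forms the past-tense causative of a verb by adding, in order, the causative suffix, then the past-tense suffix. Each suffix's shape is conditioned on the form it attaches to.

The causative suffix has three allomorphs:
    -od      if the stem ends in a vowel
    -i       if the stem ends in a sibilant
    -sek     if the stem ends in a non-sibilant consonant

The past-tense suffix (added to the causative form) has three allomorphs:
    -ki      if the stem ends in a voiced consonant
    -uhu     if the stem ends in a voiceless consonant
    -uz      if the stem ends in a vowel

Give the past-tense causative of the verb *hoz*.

hoziuz

The final sound of *hoz* is /z/, which is a sibilant, so the causative suffix is -i, giving *hozi*.
Since the final sound of the causative form *hozi* is /i/ (a vowel), it takes -uz, giving *hoziuz*.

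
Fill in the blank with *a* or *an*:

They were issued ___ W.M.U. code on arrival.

The indefinite article is chosen by the initial *sound* of the following word, not its spelling.
The initialism *W.M.U.* is read letter by letter; the first letter, W, is pronounced /ˈdʌbəl.juː/, which begins with a consonant sound.
So the article is *a*: They were issued a W.M.U. code on arrival.

a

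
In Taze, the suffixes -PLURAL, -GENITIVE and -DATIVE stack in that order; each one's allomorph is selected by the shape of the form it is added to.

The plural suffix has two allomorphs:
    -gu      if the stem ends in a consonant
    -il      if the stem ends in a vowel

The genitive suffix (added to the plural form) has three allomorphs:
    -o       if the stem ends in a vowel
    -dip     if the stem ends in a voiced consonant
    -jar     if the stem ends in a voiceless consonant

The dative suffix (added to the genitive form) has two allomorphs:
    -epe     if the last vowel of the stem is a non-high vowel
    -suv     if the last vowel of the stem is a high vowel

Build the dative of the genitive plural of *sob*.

sobguoepe

Since the final sound of *sob* is /b/ (a consonant), it takes -gu, giving *sobgu*.
Since the final sound of the plural form *sobgu* is /u/ (a vowel), it takes -o, giving *sobguo*.
Since the last vowel of the genitive form *sobguo* is /o/ (a non-high vowel), it takes -epe, giving *sobguoepe*.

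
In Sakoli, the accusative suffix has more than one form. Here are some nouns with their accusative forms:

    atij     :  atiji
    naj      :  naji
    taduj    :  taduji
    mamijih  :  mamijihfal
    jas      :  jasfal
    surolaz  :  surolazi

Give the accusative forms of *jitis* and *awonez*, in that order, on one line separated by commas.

jitisfal, awonezi

The suffix is conditioned by the final consonant: -fal when the stem ends in a voiceless consonant (*mamijih*, *jas*); -i when the stem ends in a voiced consonant (*atij*, *naj*, *taduj*, *surolaz*).
Since the final consonant of *jitis* is /s/ (voiceless), it takes -fal, giving *jitisfal*.
Since the final consonant of *awonez* is /z/ (voiced), it takes -i, giving *awonezi*.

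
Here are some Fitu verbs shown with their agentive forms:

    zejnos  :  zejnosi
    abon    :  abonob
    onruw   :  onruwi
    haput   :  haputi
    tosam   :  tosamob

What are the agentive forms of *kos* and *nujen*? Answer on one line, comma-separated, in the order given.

The pattern is nasality of the final consonant: -ob when the stem ends in a nasal (*abon*, *tosam*); -i when the stem ends in a non-nasal consonant (*zejnos*, *onruw*, *haput*).
Since the final consonant of *kos* is /s/ (non-nasal), it takes -i, giving *kosi*.
*nujen* — final consonant /n/ (a nasal) → -ob → *nujenob*.

kosi, nujenob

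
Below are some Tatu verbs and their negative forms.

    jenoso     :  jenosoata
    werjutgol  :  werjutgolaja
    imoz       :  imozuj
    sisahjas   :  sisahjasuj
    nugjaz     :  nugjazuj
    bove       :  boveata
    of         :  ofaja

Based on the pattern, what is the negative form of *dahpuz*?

dahpuzuj

The suffix is conditioned by the final sound: -uj when the stem ends in a sibilant (*imoz*, *sisahjas*, *nugjaz*); -aja when the stem ends in a non-sibilant consonant (*werjutgol*, *of*); -ata when the stem ends in a vowel (*jenoso*, *bove*).
*dahpuz* — final sound /z/ (a sibilant) → -uj → *dahpuzuj*.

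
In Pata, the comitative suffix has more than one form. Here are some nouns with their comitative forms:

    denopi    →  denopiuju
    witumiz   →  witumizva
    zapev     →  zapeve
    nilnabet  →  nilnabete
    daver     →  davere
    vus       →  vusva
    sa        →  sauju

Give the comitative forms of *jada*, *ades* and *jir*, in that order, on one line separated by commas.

The suffix is conditioned by the final sound: -va when the stem ends in a sibilant (*witumiz*, *vus*); -e when the stem ends in a non-sibilant consonant (*zapev*, *nilnabet*, *daver*); -uju when the stem ends in a vowel (*denopi*, *sa*).
*jada* — final sound /a/ (a vowel) → -uju → *jadauju*.
*ades* — final sound /s/ (a sibilant) → -va → *adesva*.
The final sound of *jir* is /r/, which is a non-sibilant consonant, so the suffix is -e, giving *jire*.

jadauju, adesva, jire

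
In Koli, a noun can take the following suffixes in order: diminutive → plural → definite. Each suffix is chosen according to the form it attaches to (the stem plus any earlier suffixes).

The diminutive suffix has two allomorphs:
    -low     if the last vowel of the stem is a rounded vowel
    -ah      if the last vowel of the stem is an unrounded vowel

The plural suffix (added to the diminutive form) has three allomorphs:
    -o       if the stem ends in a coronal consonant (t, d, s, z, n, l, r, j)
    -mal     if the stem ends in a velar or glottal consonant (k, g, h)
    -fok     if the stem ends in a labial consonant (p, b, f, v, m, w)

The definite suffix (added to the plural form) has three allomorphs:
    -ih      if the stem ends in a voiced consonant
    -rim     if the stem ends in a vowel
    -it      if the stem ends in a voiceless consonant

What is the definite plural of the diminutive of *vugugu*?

vugugulowfokit

*vugugu* — last vowel /u/ (a rounded vowel) → -low → *vugugulow*.
The diminutive form *vugugulow* — final consonant /w/ (labial) → -fok → *vugugulowfok*.
Since the final sound of the plural form *vugugulowfok* is /k/ (a voiceless consonant), it takes -it, giving *vugugulowfokit*.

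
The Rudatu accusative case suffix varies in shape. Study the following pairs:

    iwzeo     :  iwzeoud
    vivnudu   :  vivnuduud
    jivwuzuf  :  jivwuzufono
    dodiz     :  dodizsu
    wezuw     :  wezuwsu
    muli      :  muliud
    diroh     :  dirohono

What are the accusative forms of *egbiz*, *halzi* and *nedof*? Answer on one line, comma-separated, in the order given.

egbizsu, halziud, nedofono

The pattern is voicing of the final sound: -ono when the stem ends in a voiceless consonant (*jivwuzuf*, *diroh*); -su when the stem ends in a voiced consonant (*dodiz*, *wezuw*); -ud when the stem ends in a vowel (*iwzeo*, *vivnudu*, *muli*).
Since the final sound of *egbiz* is /z/ (a voiced consonant), it takes -su, giving *egbizsu*.
Since the final sound of *halzi* is /i/ (a vowel), it takes -ud, giving *halziud*.
*nedof* — final sound /f/ (a voiceless consonant) → -ono → *nedofono*.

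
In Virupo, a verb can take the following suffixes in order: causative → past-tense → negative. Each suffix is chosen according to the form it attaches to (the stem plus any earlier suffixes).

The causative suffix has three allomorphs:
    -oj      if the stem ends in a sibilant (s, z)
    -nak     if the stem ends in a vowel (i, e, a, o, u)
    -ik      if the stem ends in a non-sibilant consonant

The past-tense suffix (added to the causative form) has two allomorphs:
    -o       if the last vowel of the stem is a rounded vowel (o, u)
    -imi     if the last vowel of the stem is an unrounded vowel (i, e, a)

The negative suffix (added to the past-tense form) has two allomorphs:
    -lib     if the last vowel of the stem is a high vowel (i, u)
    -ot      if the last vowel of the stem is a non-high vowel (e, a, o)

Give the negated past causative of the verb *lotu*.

*lotu* — final sound /u/ (a vowel) → -nak → *lotunak*.
The causative form *lotunak* — last vowel /a/ (an unrounded vowel) → -imi → *lotunakimi*.
Since the last vowel of the past-tense form *lotunakimi* is /i/ (a high vowel), it takes -lib, giving *lotunakimilib*.

lotunakimilib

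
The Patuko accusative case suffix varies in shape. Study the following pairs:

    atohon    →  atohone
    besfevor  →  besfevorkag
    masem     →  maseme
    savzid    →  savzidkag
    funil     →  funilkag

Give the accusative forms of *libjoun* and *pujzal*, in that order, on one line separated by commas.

Looking at the final consonant of each stem: -e when the stem ends in a nasal (*atohon*, *masem*); -kag when the stem ends in a non-nasal consonant (*besfevor*, *savzid*, *funil*).
Since the final consonant of *libjoun* is /n/ (a nasal), it takes -e, giving *libjoune*.
*pujzal*: final consonant = /l/, non-nasal → -kag → *pujzalkag*.

libjoune, pujzalkag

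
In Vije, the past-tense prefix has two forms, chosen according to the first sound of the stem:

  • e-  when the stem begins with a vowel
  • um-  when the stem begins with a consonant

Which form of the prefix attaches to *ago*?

e-

The first sound of *ago* is /a/, which is a vowel, so the prefix is e-.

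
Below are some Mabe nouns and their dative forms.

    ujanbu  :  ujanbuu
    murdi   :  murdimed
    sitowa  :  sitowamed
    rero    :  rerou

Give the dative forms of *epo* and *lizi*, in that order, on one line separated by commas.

epou, lizimed

The suffix is conditioned by the last vowel: -u when the last vowel of the stem is a rounded vowel (*ujanbu*, *rero*); -med when the last vowel of the stem is an unrounded vowel (*murdi*, *sitowa*).
Since the last vowel of *epo* is /o/ (a rounded vowel), it takes -u, giving *epou*.
Since the last vowel of *lizi* is /i/ (an unrounded vowel), it takes -med, giving *lizimed*.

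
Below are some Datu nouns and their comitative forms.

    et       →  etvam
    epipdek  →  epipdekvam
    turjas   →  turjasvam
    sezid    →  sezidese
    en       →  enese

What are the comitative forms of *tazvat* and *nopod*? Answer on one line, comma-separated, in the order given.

Looking at the final consonant of each stem: -vam when the stem ends in a voiceless consonant (*et*, *epipdek*, *turjas*); -ese when the stem ends in a voiced consonant (*sezid*, *en*).
*tazvat* — final consonant /t/ (voiceless) → -vam → *tazvatvam*.
Since the final consonant of *nopod* is /d/ (voiced), it takes -ese, giving *nopodese*.

tazvatvam, nopodese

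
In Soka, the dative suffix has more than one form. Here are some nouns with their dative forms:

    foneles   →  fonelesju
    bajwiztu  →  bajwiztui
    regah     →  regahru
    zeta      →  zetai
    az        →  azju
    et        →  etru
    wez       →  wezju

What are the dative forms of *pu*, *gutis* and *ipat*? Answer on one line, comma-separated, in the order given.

The suffix is conditioned by the final sound: -ju when the stem ends in a sibilant (*foneles*, *az*, *wez*); -ru when the stem ends in a non-sibilant consonant (*regah*, *et*); -i when the stem ends in a vowel (*bajwiztu*, *zeta*).
Since the final sound of *pu* is /u/ (a vowel), it takes -i, giving *pui*.
Since the final sound of *gutis* is /s/ (a sibilant), it takes -ju, giving *gutisju*.
*ipat* — final sound /t/ (a non-sibilant consonant) → -ru → *ipatru*.

pui, gutisju, ipatru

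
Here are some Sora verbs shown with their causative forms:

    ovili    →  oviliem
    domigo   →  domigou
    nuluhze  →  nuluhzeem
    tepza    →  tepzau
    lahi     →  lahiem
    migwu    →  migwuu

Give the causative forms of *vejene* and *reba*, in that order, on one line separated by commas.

vejeneem, rebau

Looking at the last vowel of each stem: -em when the last vowel of the stem is a front vowel (*ovili*, *nuluhze*, *lahi*); -u when the last vowel of the stem is a back vowel (*domigo*, *tepza*, *migwu*).
The last vowel of *vejene* is /e/, which is a front vowel, so the suffix is -em, giving *vejeneem*.
Since the last vowel of *reba* is /a/ (a back vowel), it takes -u, giving *rebau*.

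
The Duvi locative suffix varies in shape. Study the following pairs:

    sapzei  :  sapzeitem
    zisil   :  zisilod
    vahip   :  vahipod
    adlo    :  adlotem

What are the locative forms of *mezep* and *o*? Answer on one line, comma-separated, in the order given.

mezepod, otem

Looking at the final sound of each stem: -od when the stem ends in a consonant (*zisil*, *vahip*); -tem when the stem ends in a vowel (*sapzei*, *adlo*).
Since the final sound of *mezep* is /p/ (a consonant), it takes -od, giving *mezepod*.
Since the final sound of *o* is /o/ (a vowel), it takes -tem, giving *otem*.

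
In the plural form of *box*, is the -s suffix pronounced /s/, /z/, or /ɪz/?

The stem *box* ends in a sibilant (/s, z, ʃ, ʒ, tʃ, dʒ/).
The plural suffix surfaces as /ɪz/ after sibilants, /s/ after other voiceless consonants, and /z/ after other voiced sounds.
So the plural -s on *box* is pronounced /ɪz/.

/ɪz/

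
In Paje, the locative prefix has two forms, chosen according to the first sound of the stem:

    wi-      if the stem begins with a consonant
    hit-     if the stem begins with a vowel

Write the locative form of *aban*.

Since the first sound of *aban* is /a/ (a vowel), it takes hit-, giving *hitaban*.

hitaban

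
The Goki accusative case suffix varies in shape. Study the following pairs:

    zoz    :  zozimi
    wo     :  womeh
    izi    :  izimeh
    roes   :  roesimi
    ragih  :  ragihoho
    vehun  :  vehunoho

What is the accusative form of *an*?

The pattern is sibilance of the final sound: -imi when the stem ends in a sibilant (*zoz*, *roes*); -oho when the stem ends in a non-sibilant consonant (*ragih*, *vehun*); -meh when the stem ends in a vowel (*wo*, *izi*).
*an*: final sound = /n/, a non-sibilant consonant → -oho → *anoho*.

anoho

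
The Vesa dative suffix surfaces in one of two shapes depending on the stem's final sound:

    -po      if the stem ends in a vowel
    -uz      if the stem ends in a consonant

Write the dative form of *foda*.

*foda* — final sound /a/ (a vowel) → -po → *fodapo*.

fodapo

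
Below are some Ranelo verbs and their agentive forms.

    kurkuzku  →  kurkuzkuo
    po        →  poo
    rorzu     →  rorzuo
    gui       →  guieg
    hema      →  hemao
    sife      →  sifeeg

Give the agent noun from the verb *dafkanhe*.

dafkanheeg

Looking at the last vowel of each stem: -eg when the last vowel of the stem is a front vowel (*gui*, *sife*); -o when the last vowel of the stem is a back vowel (*kurkuzku*, *po*, *rorzu*, *hema*).
*dafkanhe* — last vowel /e/ (a front vowel) → -eg → *dafkanheeg*.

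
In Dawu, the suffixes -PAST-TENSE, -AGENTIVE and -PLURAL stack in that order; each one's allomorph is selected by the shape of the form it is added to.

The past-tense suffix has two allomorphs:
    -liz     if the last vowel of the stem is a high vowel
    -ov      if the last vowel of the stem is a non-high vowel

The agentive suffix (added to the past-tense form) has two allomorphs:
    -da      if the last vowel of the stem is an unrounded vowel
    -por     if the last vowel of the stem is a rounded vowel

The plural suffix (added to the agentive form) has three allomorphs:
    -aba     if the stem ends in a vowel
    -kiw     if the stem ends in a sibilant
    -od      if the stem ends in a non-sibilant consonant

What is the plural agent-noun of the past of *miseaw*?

miseawovporod

*miseaw*: last vowel = /a/, a non-high vowel → -ov → *miseawov*.
Since the last vowel of the past-tense form *miseawov* is /o/ (a rounded vowel), it takes -por, giving *miseawovpor*.
The agentive form *miseawovpor*: final sound = /r/, a non-sibilant consonant → -od → *miseawovporod*.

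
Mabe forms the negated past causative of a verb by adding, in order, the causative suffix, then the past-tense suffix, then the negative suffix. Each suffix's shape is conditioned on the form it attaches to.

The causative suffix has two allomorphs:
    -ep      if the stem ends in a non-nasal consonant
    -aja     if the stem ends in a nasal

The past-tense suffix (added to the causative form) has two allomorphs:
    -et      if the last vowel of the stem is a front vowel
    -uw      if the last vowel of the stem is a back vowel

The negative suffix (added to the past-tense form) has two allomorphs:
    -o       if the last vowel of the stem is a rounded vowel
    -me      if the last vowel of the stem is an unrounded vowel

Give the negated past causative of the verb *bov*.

bovepetme

*bov*: final consonant = /v/, non-nasal → -ep → *bovep*.
The last vowel of the causative form *bovep* is /e/, which is a front vowel, so the past-tense suffix is -et, giving *bovepet*.
The last vowel of the past-tense form *bovepet* is /e/, which is an unrounded vowel, so the negative suffix is -me, giving *bovepetme*.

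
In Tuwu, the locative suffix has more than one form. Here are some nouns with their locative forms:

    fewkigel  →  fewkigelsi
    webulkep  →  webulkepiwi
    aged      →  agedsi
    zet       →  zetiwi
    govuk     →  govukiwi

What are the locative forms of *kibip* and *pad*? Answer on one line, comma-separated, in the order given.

The alternation tracks the final consonant of the stem — -iwi when the stem ends in a voiceless consonant (*webulkep*, *zet*, *govuk*); -si when the stem ends in a voiced consonant (*fewkigel*, *aged*).
*kibip*: final consonant = /p/, voiceless → -iwi → *kibipiwi*.
*pad*: final consonant = /d/, voiced → -si → *padsi*.

kibipiwi, padsi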